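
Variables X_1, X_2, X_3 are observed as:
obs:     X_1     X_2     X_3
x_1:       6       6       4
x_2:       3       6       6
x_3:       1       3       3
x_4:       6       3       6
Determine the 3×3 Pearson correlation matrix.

Step 1 — column means:
  mean(X_1) = (6 + 3 + 1 + 6) / 4 = 16/4 = 4
  mean(X_2) = (6 + 6 + 3 + 3) / 4 = 18/4 = 4.5
  mean(X_3) = (4 + 6 + 3 + 6) / 4 = 19/4 = 4.75

Step 2 — sample variances and covariances s[i,j] = (1/(n-1)) · Σ_k (x_{k,i} - mean_i) · (x_{k,j} - mean_j), with n-1 = 3:
  s[X_1,X_1] = ((2)·(2) + (-1)·(-1) + (-3)·(-3) + (2)·(2)) / 3 = 18/3 = 6
  s[X_1,X_2] = ((2)·(1.5) + (-1)·(1.5) + (-3)·(-1.5) + (2)·(-1.5)) / 3 = 3/3 = 1
  s[X_1,X_3] = ((2)·(-0.75) + (-1)·(1.25) + (-3)·(-1.75) + (2)·(1.25)) / 3 = 5/3 = 1.6667
  s[X_2,X_2] = ((1.5)·(1.5) + (1.5)·(1.5) + (-1.5)·(-1.5) + (-1.5)·(-1.5)) / 3 = 9/3 = 3
  s[X_2,X_3] = ((1.5)·(-0.75) + (1.5)·(1.25) + (-1.5)·(-1.75) + (-1.5)·(1.25)) / 3 = 1.5/3 = 0.5
  s[X_3,X_3] = ((-0.75)·(-0.75) + (1.25)·(1.25) + (-1.75)·(-1.75) + (1.25)·(1.25)) / 3 = 6.75/3 = 2.25
  Sample standard deviations s_i = √(s[i,i]):
  s(X_1) = √(6) = 2.4495
  s(X_2) = √(3) = 1.7321
  s(X_3) = √(2.25) = 1.5

Step 3 — r_{ij} = s_{ij} / (s_i · s_j):
  r[X_1,X_1] = 1 (diagonal).
  r[X_1,X_2] = 1 / (2.4495 · 1.7321) = 1 / 4.2426 = 0.2357
  r[X_1,X_3] = 1.6667 / (2.4495 · 1.5) = 1.6667 / 3.6742 = 0.4536
  r[X_2,X_2] = 1 (diagonal).
  r[X_2,X_3] = 0.5 / (1.7321 · 1.5) = 0.5 / 2.5981 = 0.1925
  r[X_3,X_3] = 1 (diagonal).

R is symmetric with unit diagonal. Assembling:

R = [[1, 0.2357, 0.4536],
 [0.2357, 1, 0.1925],
 [0.4536, 0.1925, 1]]


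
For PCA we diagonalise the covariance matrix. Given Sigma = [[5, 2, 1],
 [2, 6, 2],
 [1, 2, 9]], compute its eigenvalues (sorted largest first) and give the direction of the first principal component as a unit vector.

Step 1 — characteristic polynomial p(λ) = det(λI - Sigma) = λ³ - tr·λ² + c_1·λ - det, where tr = trace, c_1 = sum of the principal 2×2 minors, det = det(Sigma):
  tr = 5 + 6 + 9 = 20,
  c_1 = (5·6 - (2)²) + (5·9 - (1)²) + (6·9 - (2)²) = 26 + 44 + 50 = 120,
  det = 5·(6·9 - (2)²) - (2)·((2)·9 - (2)·(1)) + (1)·((2)·(2) - 6·(1)) = 5·(50) - (2)·(16) + (1)·(-2) = 216.
  So p(λ) = λ³ - 20λ² + 120λ - 216.
Step 2 — look for an integer root (rational root theorem: any rational root is an integer divisor of 216). Testing λ = 6:
  p(6) = 216 - 720 + 720 - 216 = 0  ✓
  Dividing out (λ - 6): p(λ) = (λ - 6)(λ² - 14λ + 36).
Step 3 — remaining eigenvalues from the quadratic λ² - 14λ + 36 = 0:
  Δ = 14² - 4·36 = 196 - 144 = 52,  λ = (14 ± √52)/2 = (14 ± 7.2111)/2 ≈ 10.6056 or 3.3944.
  Sorted: λ_1 = 10.6056,  λ_2 = 6,  λ_3 = 3.3944  (check: sum = 20 = tr ✓).

Step 4 — unit eigenvector for λ_1 ≈ 10.6056: v spans the null space of (Sigma - λ_1 I), whose rows are
  r_1 = (-5.6056, 2, 1),  r_2 = (2, -4.6056, 2),  r_3 = (1, 2, -1.6056).
  v is orthogonal to every row, so take v ∝ r_1 × r_2 = ((2)·(2) - (1)·(-4.6056), (1)·(2) - (-5.6056)·(2), (-5.6056)·(-4.6056) - (2)·(2)) ≈ (8.6056, 13.2111, 21.8167).
  Let u = (8.6056, 13.2111, 21.8167).
  ||u|| = √((8.6056)² + (13.2111)² + (21.8167)²) = √(724.5551) ≈ 26.9176,  v_1 = u/||u|| ≈ (0.3197, 0.4908, 0.8105) (||v_1|| = 1).

λ_1 = 10.6056,  λ_2 = 6,  λ_3 = 3.3944;  v_1 ≈ (0.3197, 0.4908, 0.8105)


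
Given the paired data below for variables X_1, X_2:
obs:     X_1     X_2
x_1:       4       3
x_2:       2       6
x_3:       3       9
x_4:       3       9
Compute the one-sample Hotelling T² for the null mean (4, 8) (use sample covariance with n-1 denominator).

Step 1 — sample mean vector:
  mean(X_1) = (4 + 2 + 3 + 3) / 4 = 12/4 = 3
  mean(X_2) = (3 + 6 + 9 + 9) / 4 = 27/4 = 6.75
  x̄ = (3, 6.75),  deviation x̄ - mu_0 = (3, 6.75) - (4, 8) = (-1, -1.25).

Step 2 — sample covariance matrix, S[i,j] = (1/(n-1)) · Σ_k (x_{k,i} - mean_i) · (x_{k,j} - mean_j), divisor n-1 = 3:
  S[X_1,X_1] = ((1)·(1) + (-1)·(-1) + (0)·(0) + (0)·(0)) / 3 = 2/3 = 0.6667
  S[X_1,X_2] = ((1)·(-3.75) + (-1)·(-0.75) + (0)·(2.25) + (0)·(2.25)) / 3 = -3/3 = -1
  S[X_2,X_2] = ((-3.75)·(-3.75) + (-0.75)·(-0.75) + (2.25)·(2.25) + (2.25)·(2.25)) / 3 = 24.75/3 = 8.25
  S = [[0.6667, -1],
 [-1, 8.25]].

Step 3 — invert S. det(S) = 0.6667·8.25 - (-1)² = 4.5.
  S^{-1} = (1/det) · [[d, -b], [-b, a]] = [[1.8333, 0.2222],
 [0.2222, 0.1481]].

Step 4 — quadratic form (x̄ - mu_0)^T · S^{-1} · (x̄ - mu_0):
  S^{-1} · (x̄ - mu_0) = (-2.1111, -0.4074),
  (x̄ - mu_0)^T · [...] = (-1)·(-2.1111) + (-1.25)·(-0.4074) = 2.6204.

Step 5 — scale by n: T² = 4 · 2.6204 = 10.4815.

T² ≈ 10.4815


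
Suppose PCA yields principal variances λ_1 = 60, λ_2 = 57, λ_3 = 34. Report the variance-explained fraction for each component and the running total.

Step 1 — total variance = trace(Sigma) = Σ λ_i = 60 + 57 + 34 = 151.

Step 2 — fraction explained by component i = λ_i / Σ λ:
  PC1: 60/151 = 0.3974
  PC2: 57/151 = 0.3775
  PC3: 34/151 = 0.2252

Step 3 — cumulative fraction after k components = (λ_1 + ... + λ_k) / Σ λ:
  k = 1: 60/151 = 0.3974
  k = 2: (60 + 57)/151 = 117/151 = 0.7748
  k = 3: (60 + 57 + 34)/151 = 151/151 = 1

Summary (fraction, with percent):

explained: PC1 0.3974 (39.74%), PC2 0.3775 (37.75%), PC3 0.2252 (22.52%);  cumulative: 0.3974, 0.7748, 1


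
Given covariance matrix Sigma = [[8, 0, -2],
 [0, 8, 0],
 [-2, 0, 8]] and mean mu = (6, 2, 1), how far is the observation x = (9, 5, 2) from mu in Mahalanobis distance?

Step 1 — centre the observation: (x - mu) = (3, 3, 1).

Step 2 — invert Sigma (cofactor / det for 3×3, or solve directly):
  Sigma^{-1} = [[0.1333, 0, 0.0333],
 [0, 0.125, 0],
 [0.0333, 0, 0.1333]].

Step 3 — form the quadratic (x - mu)^T · Sigma^{-1} · (x - mu):
  Sigma^{-1} · (x - mu) = (0.4333, 0.375, 0.2333).
  (x - mu)^T · [Sigma^{-1} · (x - mu)] = (3)·(0.4333) + (3)·(0.375) + (1)·(0.2333) = 2.6583.

Step 4 — take square root: d = √(2.6583) ≈ 1.6304.

d(x, mu) = √(2.6583) ≈ 1.6304


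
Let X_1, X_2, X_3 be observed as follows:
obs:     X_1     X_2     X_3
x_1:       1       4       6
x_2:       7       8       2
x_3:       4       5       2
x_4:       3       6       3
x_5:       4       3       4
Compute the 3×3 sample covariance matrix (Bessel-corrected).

Step 1 — column means:
  mean(X_1) = (1 + 7 + 4 + 3 + 4) / 5 = 19/5 = 3.8
  mean(X_2) = (4 + 8 + 5 + 6 + 3) / 5 = 26/5 = 5.2
  mean(X_3) = (6 + 2 + 2 + 3 + 4) / 5 = 17/5 = 3.4

Step 2 — sample covariance S[i,j] = (1/(n-1)) · Σ_k (x_{k,i} - mean_i) · (x_{k,j} - mean_j), with n-1 = 4.
  S[X_1,X_1] = ((-2.8)·(-2.8) + (3.2)·(3.2) + (0.2)·(0.2) + (-0.8)·(-0.8) + (0.2)·(0.2)) / 4 = 18.8/4 = 4.7
  S[X_1,X_2] = ((-2.8)·(-1.2) + (3.2)·(2.8) + (0.2)·(-0.2) + (-0.8)·(0.8) + (0.2)·(-2.2)) / 4 = 11.2/4 = 2.8
  S[X_1,X_3] = ((-2.8)·(2.6) + (3.2)·(-1.4) + (0.2)·(-1.4) + (-0.8)·(-0.4) + (0.2)·(0.6)) / 4 = -11.6/4 = -2.9
  S[X_2,X_2] = ((-1.2)·(-1.2) + (2.8)·(2.8) + (-0.2)·(-0.2) + (0.8)·(0.8) + (-2.2)·(-2.2)) / 4 = 14.8/4 = 3.7
  S[X_2,X_3] = ((-1.2)·(2.6) + (2.8)·(-1.4) + (-0.2)·(-1.4) + (0.8)·(-0.4) + (-2.2)·(0.6)) / 4 = -8.4/4 = -2.1
  S[X_3,X_3] = ((2.6)·(2.6) + (-1.4)·(-1.4) + (-1.4)·(-1.4) + (-0.4)·(-0.4) + (0.6)·(0.6)) / 4 = 11.2/4 = 2.8

S is symmetric (S[j,i] = S[i,j]). Assembling:

S = [[4.7, 2.8, -2.9],
 [2.8, 3.7, -2.1],
 [-2.9, -2.1, 2.8]]


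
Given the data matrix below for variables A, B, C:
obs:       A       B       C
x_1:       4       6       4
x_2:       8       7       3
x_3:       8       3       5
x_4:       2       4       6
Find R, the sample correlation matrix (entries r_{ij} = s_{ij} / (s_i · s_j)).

Step 1 — column means:
  mean(A) = (4 + 8 + 8 + 2) / 4 = 22/4 = 5.5
  mean(B) = (6 + 7 + 3 + 4) / 4 = 20/4 = 5
  mean(C) = (4 + 3 + 5 + 6) / 4 = 18/4 = 4.5

Step 2 — sample variances and covariances s[i,j] = (1/(n-1)) · Σ_k (x_{k,i} - mean_i) · (x_{k,j} - mean_j), with n-1 = 3:
  s[A,A] = ((-1.5)·(-1.5) + (2.5)·(2.5) + (2.5)·(2.5) + (-3.5)·(-3.5)) / 3 = 27/3 = 9
  s[A,B] = ((-1.5)·(1) + (2.5)·(2) + (2.5)·(-2) + (-3.5)·(-1)) / 3 = 2/3 = 0.6667
  s[A,C] = ((-1.5)·(-0.5) + (2.5)·(-1.5) + (2.5)·(0.5) + (-3.5)·(1.5)) / 3 = -7/3 = -2.3333
  s[B,B] = ((1)·(1) + (2)·(2) + (-2)·(-2) + (-1)·(-1)) / 3 = 10/3 = 3.3333
  s[B,C] = ((1)·(-0.5) + (2)·(-1.5) + (-2)·(0.5) + (-1)·(1.5)) / 3 = -6/3 = -2
  s[C,C] = ((-0.5)·(-0.5) + (-1.5)·(-1.5) + (0.5)·(0.5) + (1.5)·(1.5)) / 3 = 5/3 = 1.6667
  Sample standard deviations s_i = √(s[i,i]):
  s(A) = √(9) = 3
  s(B) = √(3.3333) = 1.8257
  s(C) = √(1.6667) = 1.291

Step 3 — r_{ij} = s_{ij} / (s_i · s_j):
  r[A,A] = 1 (diagonal).
  r[A,B] = 0.6667 / (3 · 1.8257) = 0.6667 / 5.4772 = 0.1217
  r[A,C] = -2.3333 / (3 · 1.291) = -2.3333 / 3.873 = -0.6025
  r[B,B] = 1 (diagonal).
  r[B,C] = -2 / (1.8257 · 1.291) = -2 / 2.357 = -0.8485
  r[C,C] = 1 (diagonal).

R is symmetric with unit diagonal. Assembling:

R = [[1, 0.1217, -0.6025],
 [0.1217, 1, -0.8485],
 [-0.6025, -0.8485, 1]]


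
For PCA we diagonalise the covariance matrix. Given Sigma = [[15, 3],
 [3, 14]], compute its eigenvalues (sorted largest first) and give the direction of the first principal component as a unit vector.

Step 1 — characteristic polynomial of 2×2 Sigma:
  det(Sigma - λI) = λ² - trace · λ + det = 0.
  trace = 15 + 14 = 29, det = 15·14 - (3)² = 201.
Step 2 — discriminant:
  Δ = trace² - 4·det = 841 - 804 = 37.
Step 3 — eigenvalues:
  λ = (trace ± √Δ)/2 = (29 ± 6.0828)/2,
  λ_1 = 17.5414,  λ_2 = 11.4586.

Step 4 — unit eigenvector for λ_1: solve (Sigma - λ_1 I)v = 0. First row:
  (15 - 17.5414)·v_x + (3)·v_y = 0, i.e. (-2.5414)·v_x + (3)·v_y = 0,
  so v ∝ (b, λ_1 - a) = (3, 2.5414) = u.
  ||u|| = √((3)² + (2.5414)²) = √(15.4586) ≈ 3.9317,
  v_1 = u/||u|| ≈ (0.763, 0.6464) (||v_1|| = 1).

λ_1 = 17.5414,  λ_2 = 11.4586;  v_1 ≈ (0.763, 0.6464)


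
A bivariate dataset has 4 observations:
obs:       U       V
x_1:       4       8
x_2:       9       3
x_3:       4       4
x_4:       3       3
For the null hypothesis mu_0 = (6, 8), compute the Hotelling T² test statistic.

Step 1 — sample mean vector:
  mean(U) = (4 + 9 + 4 + 3) / 4 = 20/4 = 5
  mean(V) = (8 + 3 + 4 + 3) / 4 = 18/4 = 4.5
  x̄ = (5, 4.5),  deviation x̄ - mu_0 = (5, 4.5) - (6, 8) = (-1, -3.5).

Step 2 — sample covariance matrix, S[i,j] = (1/(n-1)) · Σ_k (x_{k,i} - mean_i) · (x_{k,j} - mean_j), divisor n-1 = 3:
  S[U,U] = ((-1)·(-1) + (4)·(4) + (-1)·(-1) + (-2)·(-2)) / 3 = 22/3 = 7.3333
  S[U,V] = ((-1)·(3.5) + (4)·(-1.5) + (-1)·(-0.5) + (-2)·(-1.5)) / 3 = -6/3 = -2
  S[V,V] = ((3.5)·(3.5) + (-1.5)·(-1.5) + (-0.5)·(-0.5) + (-1.5)·(-1.5)) / 3 = 17/3 = 5.6667
  S = [[7.3333, -2],
 [-2, 5.6667]].

Step 3 — invert S. det(S) = 7.3333·5.6667 - (-2)² = 37.5556.
  S^{-1} = (1/det) · [[d, -b], [-b, a]] = [[0.1509, 0.0533],
 [0.0533, 0.1953]].

Step 4 — quadratic form (x̄ - mu_0)^T · S^{-1} · (x̄ - mu_0):
  S^{-1} · (x̄ - mu_0) = (-0.3373, -0.7367),
  (x̄ - mu_0)^T · [...] = (-1)·(-0.3373) + (-3.5)·(-0.7367) = 2.9157.

Step 5 — scale by n: T² = 4 · 2.9157 = 11.6627.

T² ≈ 11.6627


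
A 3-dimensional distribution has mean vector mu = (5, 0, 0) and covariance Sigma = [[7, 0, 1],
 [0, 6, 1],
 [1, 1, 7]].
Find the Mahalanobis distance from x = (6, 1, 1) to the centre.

Step 1 — centre the observation: (x - mu) = (1, 1, 1).

Step 2 — invert Sigma (cofactor / det for 3×3, or solve directly):
  Sigma^{-1} = [[0.1459, 0.0036, -0.0214],
 [0.0036, 0.1708, -0.0249],
 [-0.0214, -0.0249, 0.1495]].

Step 3 — form the quadratic (x - mu)^T · Sigma^{-1} · (x - mu):
  Sigma^{-1} · (x - mu) = (0.1281, 0.1495, 0.1032).
  (x - mu)^T · [Sigma^{-1} · (x - mu)] = (1)·(0.1281) + (1)·(0.1495) + (1)·(0.1032) = 0.3808.

Step 4 — take square root: d = √(0.3808) ≈ 0.6171.

d(x, mu) = √(0.3808) ≈ 0.6171


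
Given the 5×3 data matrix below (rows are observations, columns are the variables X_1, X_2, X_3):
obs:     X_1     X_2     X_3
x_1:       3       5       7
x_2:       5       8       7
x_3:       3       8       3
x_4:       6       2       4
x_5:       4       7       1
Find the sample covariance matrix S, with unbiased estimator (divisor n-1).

Step 1 — column means:
  mean(X_1) = (3 + 5 + 3 + 6 + 4) / 5 = 21/5 = 4.2
  mean(X_2) = (5 + 8 + 8 + 2 + 7) / 5 = 30/5 = 6
  mean(X_3) = (7 + 7 + 3 + 4 + 1) / 5 = 22/5 = 4.4

Step 2 — sample covariance S[i,j] = (1/(n-1)) · Σ_k (x_{k,i} - mean_i) · (x_{k,j} - mean_j), with n-1 = 4.
  S[X_1,X_1] = ((-1.2)·(-1.2) + (0.8)·(0.8) + (-1.2)·(-1.2) + (1.8)·(1.8) + (-0.2)·(-0.2)) / 4 = 6.8/4 = 1.7
  S[X_1,X_2] = ((-1.2)·(-1) + (0.8)·(2) + (-1.2)·(2) + (1.8)·(-4) + (-0.2)·(1)) / 4 = -7/4 = -1.75
  S[X_1,X_3] = ((-1.2)·(2.6) + (0.8)·(2.6) + (-1.2)·(-1.4) + (1.8)·(-0.4) + (-0.2)·(-3.4)) / 4 = 0.6/4 = 0.15
  S[X_2,X_2] = ((-1)·(-1) + (2)·(2) + (2)·(2) + (-4)·(-4) + (1)·(1)) / 4 = 26/4 = 6.5
  S[X_2,X_3] = ((-1)·(2.6) + (2)·(2.6) + (2)·(-1.4) + (-4)·(-0.4) + (1)·(-3.4)) / 4 = -2/4 = -0.5
  S[X_3,X_3] = ((2.6)·(2.6) + (2.6)·(2.6) + (-1.4)·(-1.4) + (-0.4)·(-0.4) + (-3.4)·(-3.4)) / 4 = 27.2/4 = 6.8

S is symmetric (S[j,i] = S[i,j]). Assembling:

S = [[1.7, -1.75, 0.15],
 [-1.75, 6.5, -0.5],
 [0.15, -0.5, 6.8]]


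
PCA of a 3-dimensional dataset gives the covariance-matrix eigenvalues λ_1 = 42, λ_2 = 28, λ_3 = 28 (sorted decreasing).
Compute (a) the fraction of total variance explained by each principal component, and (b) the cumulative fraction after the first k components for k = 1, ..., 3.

Step 1 — total variance = trace(Sigma) = Σ λ_i = 42 + 28 + 28 = 98.

Step 2 — fraction explained by component i = λ_i / Σ λ:
  PC1: 42/98 = 0.4286
  PC2: 28/98 = 0.2857
  PC3: 28/98 = 0.2857

Step 3 — cumulative fraction after k components = (λ_1 + ... + λ_k) / Σ λ:
  k = 1: 42/98 = 0.4286
  k = 2: (42 + 28)/98 = 70/98 = 0.7143
  k = 3: (42 + 28 + 28)/98 = 98/98 = 1

Summary (fraction, with percent):

explained: PC1 0.4286 (42.86%), PC2 0.2857 (28.57%), PC3 0.2857 (28.57%);  cumulative: 0.4286, 0.7143, 1


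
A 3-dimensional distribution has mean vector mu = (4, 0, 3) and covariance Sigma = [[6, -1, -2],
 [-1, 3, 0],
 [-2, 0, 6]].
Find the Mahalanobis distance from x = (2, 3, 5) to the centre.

Step 1 — centre the observation: (x - mu) = (-2, 3, 2).

Step 2 — invert Sigma (cofactor / det for 3×3, or solve directly):
  Sigma^{-1} = [[0.2, 0.0667, 0.0667],
 [0.0667, 0.3556, 0.0222],
 [0.0667, 0.0222, 0.1889]].

Step 3 — form the quadratic (x - mu)^T · Sigma^{-1} · (x - mu):
  Sigma^{-1} · (x - mu) = (-0.0667, 0.9778, 0.3111).
  (x - mu)^T · [Sigma^{-1} · (x - mu)] = (-2)·(-0.0667) + (3)·(0.9778) + (2)·(0.3111) = 3.6889.

Step 4 — take square root: d = √(3.6889) ≈ 1.9206.

d(x, mu) = √(3.6889) ≈ 1.9206


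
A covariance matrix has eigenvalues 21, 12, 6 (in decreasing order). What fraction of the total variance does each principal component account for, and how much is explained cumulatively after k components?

Step 1 — total variance = trace(Sigma) = Σ λ_i = 21 + 12 + 6 = 39.

Step 2 — fraction explained by component i = λ_i / Σ λ:
  PC1: 21/39 = 0.5385
  PC2: 12/39 = 0.3077
  PC3: 6/39 = 0.1538

Step 3 — cumulative fraction after k components = (λ_1 + ... + λ_k) / Σ λ:
  k = 1: 21/39 = 0.5385
  k = 2: (21 + 12)/39 = 33/39 = 0.8462
  k = 3: (21 + 12 + 6)/39 = 39/39 = 1

Summary (fraction, with percent):

explained: PC1 0.5385 (53.85%), PC2 0.3077 (30.77%), PC3 0.1538 (15.38%);  cumulative: 0.5385, 0.8462, 1


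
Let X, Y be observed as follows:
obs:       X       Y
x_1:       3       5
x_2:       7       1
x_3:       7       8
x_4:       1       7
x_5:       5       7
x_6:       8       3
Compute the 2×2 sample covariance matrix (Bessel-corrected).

Step 1 — column means:
  mean(X) = (3 + 7 + 7 + 1 + 5 + 8) / 6 = 31/6 = 5.1667
  mean(Y) = (5 + 1 + 8 + 7 + 7 + 3) / 6 = 31/6 = 5.1667

Step 2 — sample covariance S[i,j] = (1/(n-1)) · Σ_k (x_{k,i} - mean_i) · (x_{k,j} - mean_j), with n-1 = 5.
  S[X,X] = ((-2.1667)·(-2.1667) + (1.8333)·(1.8333) + (1.8333)·(1.8333) + (-4.1667)·(-4.1667) + (-0.1667)·(-0.1667) + (2.8333)·(2.8333)) / 5 = 36.8333/5 = 7.3667
  S[X,Y] = ((-2.1667)·(-0.1667) + (1.8333)·(-4.1667) + (1.8333)·(2.8333) + (-4.1667)·(1.8333) + (-0.1667)·(1.8333) + (2.8333)·(-2.1667)) / 5 = -16.1667/5 = -3.2333
  S[Y,Y] = ((-0.1667)·(-0.1667) + (-4.1667)·(-4.1667) + (2.8333)·(2.8333) + (1.8333)·(1.8333) + (1.8333)·(1.8333) + (-2.1667)·(-2.1667)) / 5 = 36.8333/5 = 7.3667

S is symmetric (S[j,i] = S[i,j]). Assembling:

S = [[7.3667, -3.2333],
 [-3.2333, 7.3667]]


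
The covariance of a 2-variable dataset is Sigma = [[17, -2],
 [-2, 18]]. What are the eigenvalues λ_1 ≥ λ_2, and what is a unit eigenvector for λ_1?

Step 1 — characteristic polynomial of 2×2 Sigma:
  det(Sigma - λI) = λ² - trace · λ + det = 0.
  trace = 17 + 18 = 35, det = 17·18 - (-2)² = 302.
Step 2 — discriminant:
  Δ = trace² - 4·det = 1225 - 1208 = 17.
Step 3 — eigenvalues:
  λ = (trace ± √Δ)/2 = (35 ± 4.1231)/2,
  λ_1 = 19.5616,  λ_2 = 15.4384.

Step 4 — unit eigenvector for λ_1: solve (Sigma - λ_1 I)v = 0. First row:
  (17 - 19.5616)·v_x + (-2)·v_y = 0, i.e. (-2.5616)·v_x + (-2)·v_y = 0,
  so v ∝ (b, λ_1 - a) = (-2, 2.5616); multiply by -1 so the first entry is positive: u = (2, -2.5616).
  ||u|| = √((2)² + (-2.5616)²) = √(10.5616) ≈ 3.2499,
  v_1 = u/||u|| ≈ (0.6154, -0.7882) (||v_1|| = 1).

λ_1 = 19.5616,  λ_2 = 15.4384;  v_1 ≈ (0.6154, -0.7882)


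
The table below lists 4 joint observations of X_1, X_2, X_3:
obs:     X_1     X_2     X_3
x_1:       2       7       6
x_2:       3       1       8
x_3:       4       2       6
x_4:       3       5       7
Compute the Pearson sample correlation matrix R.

Step 1 — column means:
  mean(X_1) = (2 + 3 + 4 + 3) / 4 = 12/4 = 3
  mean(X_2) = (7 + 1 + 2 + 5) / 4 = 15/4 = 3.75
  mean(X_3) = (6 + 8 + 6 + 7) / 4 = 27/4 = 6.75

Step 2 — sample variances and covariances s[i,j] = (1/(n-1)) · Σ_k (x_{k,i} - mean_i) · (x_{k,j} - mean_j), with n-1 = 3:
  s[X_1,X_1] = ((-1)·(-1) + (0)·(0) + (1)·(1) + (0)·(0)) / 3 = 2/3 = 0.6667
  s[X_1,X_2] = ((-1)·(3.25) + (0)·(-2.75) + (1)·(-1.75) + (0)·(1.25)) / 3 = -5/3 = -1.6667
  s[X_1,X_3] = ((-1)·(-0.75) + (0)·(1.25) + (1)·(-0.75) + (0)·(0.25)) / 3 = 0/3 = 0
  s[X_2,X_2] = ((3.25)·(3.25) + (-2.75)·(-2.75) + (-1.75)·(-1.75) + (1.25)·(1.25)) / 3 = 22.75/3 = 7.5833
  s[X_2,X_3] = ((3.25)·(-0.75) + (-2.75)·(1.25) + (-1.75)·(-0.75) + (1.25)·(0.25)) / 3 = -4.25/3 = -1.4167
  s[X_3,X_3] = ((-0.75)·(-0.75) + (1.25)·(1.25) + (-0.75)·(-0.75) + (0.25)·(0.25)) / 3 = 2.75/3 = 0.9167
  Sample standard deviations s_i = √(s[i,i]):
  s(X_1) = √(0.6667) = 0.8165
  s(X_2) = √(7.5833) = 2.7538
  s(X_3) = √(0.9167) = 0.9574

Step 3 — r_{ij} = s_{ij} / (s_i · s_j):
  r[X_1,X_1] = 1 (diagonal).
  r[X_1,X_2] = -1.6667 / (0.8165 · 2.7538) = -1.6667 / 2.2485 = -0.7412
  r[X_1,X_3] = 0 / (0.8165 · 0.9574) = 0 / 0.7817 = 0
  r[X_2,X_2] = 1 (diagonal).
  r[X_2,X_3] = -1.4167 / (2.7538 · 0.9574) = -1.4167 / 2.6365 = -0.5373
  r[X_3,X_3] = 1 (diagonal).

R is symmetric with unit diagonal. Assembling:

R = [[1, -0.7412, 0],
 [-0.7412, 1, -0.5373],
 [0, -0.5373, 1]]


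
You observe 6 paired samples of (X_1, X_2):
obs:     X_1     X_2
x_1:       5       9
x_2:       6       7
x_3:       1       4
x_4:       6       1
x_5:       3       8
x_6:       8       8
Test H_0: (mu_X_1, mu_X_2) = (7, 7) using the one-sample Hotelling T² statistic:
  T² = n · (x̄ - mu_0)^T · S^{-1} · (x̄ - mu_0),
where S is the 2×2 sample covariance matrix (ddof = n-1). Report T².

Step 1 — sample mean vector:
  mean(X_1) = (5 + 6 + 1 + 6 + 3 + 8) / 6 = 29/6 = 4.8333
  mean(X_2) = (9 + 7 + 4 + 1 + 8 + 8) / 6 = 37/6 = 6.1667
  x̄ = (4.8333, 6.1667),  deviation x̄ - mu_0 = (4.8333, 6.1667) - (7, 7) = (-2.1667, -0.8333).

Step 2 — sample covariance matrix, S[i,j] = (1/(n-1)) · Σ_k (x_{k,i} - mean_i) · (x_{k,j} - mean_j), divisor n-1 = 5:
  S[X_1,X_1] = ((0.1667)·(0.1667) + (1.1667)·(1.1667) + (-3.8333)·(-3.8333) + (1.1667)·(1.1667) + (-1.8333)·(-1.8333) + (3.1667)·(3.1667)) / 5 = 30.8333/5 = 6.1667
  S[X_1,X_2] = ((0.1667)·(2.8333) + (1.1667)·(0.8333) + (-3.8333)·(-2.1667) + (1.1667)·(-5.1667) + (-1.8333)·(1.8333) + (3.1667)·(1.8333)) / 5 = 6.1667/5 = 1.2333
  S[X_2,X_2] = ((2.8333)·(2.8333) + (0.8333)·(0.8333) + (-2.1667)·(-2.1667) + (-5.1667)·(-5.1667) + (1.8333)·(1.8333) + (1.8333)·(1.8333)) / 5 = 46.8333/5 = 9.3667
  S = [[6.1667, 1.2333],
 [1.2333, 9.3667]].

Step 3 — invert S. det(S) = 6.1667·9.3667 - (1.2333)² = 56.24.
  S^{-1} = (1/det) · [[d, -b], [-b, a]] = [[0.1665, -0.0219],
 [-0.0219, 0.1096]].

Step 4 — quadratic form (x̄ - mu_0)^T · S^{-1} · (x̄ - mu_0):
  S^{-1} · (x̄ - mu_0) = (-0.3426, -0.0439),
  (x̄ - mu_0)^T · [...] = (-2.1667)·(-0.3426) + (-0.8333)·(-0.0439) = 0.7788.

Step 5 — scale by n: T² = 6 · 0.7788 = 4.6728.

T² ≈ 4.6728


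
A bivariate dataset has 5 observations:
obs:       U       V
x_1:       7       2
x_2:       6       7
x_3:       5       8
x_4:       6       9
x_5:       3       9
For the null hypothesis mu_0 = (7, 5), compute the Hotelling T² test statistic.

Step 1 — sample mean vector:
  mean(U) = (7 + 6 + 5 + 6 + 3) / 5 = 27/5 = 5.4
  mean(V) = (2 + 7 + 8 + 9 + 9) / 5 = 35/5 = 7
  x̄ = (5.4, 7),  deviation x̄ - mu_0 = (5.4, 7) - (7, 5) = (-1.6, 2).

Step 2 — sample covariance matrix, S[i,j] = (1/(n-1)) · Σ_k (x_{k,i} - mean_i) · (x_{k,j} - mean_j), divisor n-1 = 4:
  S[U,U] = ((1.6)·(1.6) + (0.6)·(0.6) + (-0.4)·(-0.4) + (0.6)·(0.6) + (-2.4)·(-2.4)) / 4 = 9.2/4 = 2.3
  S[U,V] = ((1.6)·(-5) + (0.6)·(0) + (-0.4)·(1) + (0.6)·(2) + (-2.4)·(2)) / 4 = -12/4 = -3
  S[V,V] = ((-5)·(-5) + (0)·(0) + (1)·(1) + (2)·(2) + (2)·(2)) / 4 = 34/4 = 8.5
  S = [[2.3, -3],
 [-3, 8.5]].

Step 3 — invert S. det(S) = 2.3·8.5 - (-3)² = 10.55.
  S^{-1} = (1/det) · [[d, -b], [-b, a]] = [[0.8057, 0.2844],
 [0.2844, 0.218]].

Step 4 — quadratic form (x̄ - mu_0)^T · S^{-1} · (x̄ - mu_0):
  S^{-1} · (x̄ - mu_0) = (-0.7204, -0.019),
  (x̄ - mu_0)^T · [...] = (-1.6)·(-0.7204) + (2)·(-0.019) = 1.1147.

Step 5 — scale by n: T² = 5 · 1.1147 = 5.5735.

T² ≈ 5.5735


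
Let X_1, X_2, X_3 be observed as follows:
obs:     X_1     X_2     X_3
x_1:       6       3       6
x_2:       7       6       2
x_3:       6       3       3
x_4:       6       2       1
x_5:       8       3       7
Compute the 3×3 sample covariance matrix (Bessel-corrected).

Step 1 — column means:
  mean(X_1) = (6 + 7 + 6 + 6 + 8) / 5 = 33/5 = 6.6
  mean(X_2) = (3 + 6 + 3 + 2 + 3) / 5 = 17/5 = 3.4
  mean(X_3) = (6 + 2 + 3 + 1 + 7) / 5 = 19/5 = 3.8

Step 2 — sample covariance S[i,j] = (1/(n-1)) · Σ_k (x_{k,i} - mean_i) · (x_{k,j} - mean_j), with n-1 = 4.
  S[X_1,X_1] = ((-0.6)·(-0.6) + (0.4)·(0.4) + (-0.6)·(-0.6) + (-0.6)·(-0.6) + (1.4)·(1.4)) / 4 = 3.2/4 = 0.8
  S[X_1,X_2] = ((-0.6)·(-0.4) + (0.4)·(2.6) + (-0.6)·(-0.4) + (-0.6)·(-1.4) + (1.4)·(-0.4)) / 4 = 1.8/4 = 0.45
  S[X_1,X_3] = ((-0.6)·(2.2) + (0.4)·(-1.8) + (-0.6)·(-0.8) + (-0.6)·(-2.8) + (1.4)·(3.2)) / 4 = 4.6/4 = 1.15
  S[X_2,X_2] = ((-0.4)·(-0.4) + (2.6)·(2.6) + (-0.4)·(-0.4) + (-1.4)·(-1.4) + (-0.4)·(-0.4)) / 4 = 9.2/4 = 2.3
  S[X_2,X_3] = ((-0.4)·(2.2) + (2.6)·(-1.8) + (-0.4)·(-0.8) + (-1.4)·(-2.8) + (-0.4)·(3.2)) / 4 = -2.6/4 = -0.65
  S[X_3,X_3] = ((2.2)·(2.2) + (-1.8)·(-1.8) + (-0.8)·(-0.8) + (-2.8)·(-2.8) + (3.2)·(3.2)) / 4 = 26.8/4 = 6.7

S is symmetric (S[j,i] = S[i,j]). Assembling:

S = [[0.8, 0.45, 1.15],
 [0.45, 2.3, -0.65],
 [1.15, -0.65, 6.7]]


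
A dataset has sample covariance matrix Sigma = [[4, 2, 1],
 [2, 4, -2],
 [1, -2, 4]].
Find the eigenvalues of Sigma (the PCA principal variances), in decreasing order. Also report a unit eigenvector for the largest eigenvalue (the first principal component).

Step 1 — characteristic polynomial p(λ) = det(λI - Sigma) = λ³ - tr·λ² + c_1·λ - det, where tr = trace, c_1 = sum of the principal 2×2 minors, det = det(Sigma):
  tr = 4 + 4 + 4 = 12,
  c_1 = (4·4 - (2)²) + (4·4 - (1)²) + (4·4 - (-2)²) = 12 + 15 + 12 = 39,
  det = 4·(4·4 - (-2)²) - (2)·((2)·4 - (-2)·(1)) + (1)·((2)·(-2) - 4·(1)) = 4·(12) - (2)·(10) + (1)·(-8) = 20.
  So p(λ) = λ³ - 12λ² + 39λ - 20.
Step 2 — look for an integer root (rational root theorem: any rational root is an integer divisor of 20). Testing λ = 5:
  p(5) = 125 - 300 + 195 - 20 = 0  ✓
  Dividing out (λ - 5): p(λ) = (λ - 5)(λ² - 7λ + 4).
Step 3 — remaining eigenvalues from the quadratic λ² - 7λ + 4 = 0:
  Δ = 7² - 4·4 = 49 - 16 = 33,  λ = (7 ± √33)/2 = (7 ± 5.7446)/2 ≈ 6.3723 or 0.6277.
  Sorted: λ_1 = 6.3723,  λ_2 = 5,  λ_3 = 0.6277  (check: sum = 12 = tr ✓).

Step 4 — unit eigenvector for λ_1 ≈ 6.3723: v spans the null space of (Sigma - λ_1 I), whose rows are
  r_1 = (-2.3723, 2, 1),  r_2 = (2, -2.3723, -2),  r_3 = (1, -2, -2.3723).
  v is orthogonal to every row, so take v ∝ r_1 × r_2 = ((2)·(-2) - (1)·(-2.3723), (1)·(2) - (-2.3723)·(-2), (-2.3723)·(-2.3723) - (2)·(2)) ≈ (-1.6277, -2.7446, 1.6277).
  Rescale (multiply by -1 so the first nonzero entry is positive): u = (1.6277, 2.7446, -1.6277).
  ||u|| = √((1.6277)² + (2.7446)² + (-1.6277)²) = √(12.8316) ≈ 3.5821,  v_1 = u/||u|| ≈ (0.4544, 0.7662, -0.4544) (||v_1|| = 1).

λ_1 = 6.3723,  λ_2 = 5,  λ_3 = 0.6277;  v_1 ≈ (0.4544, 0.7662, -0.4544)


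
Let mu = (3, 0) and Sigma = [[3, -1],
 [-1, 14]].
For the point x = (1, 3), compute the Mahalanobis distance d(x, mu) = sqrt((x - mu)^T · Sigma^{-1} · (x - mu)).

Step 1 — centre the observation: (x - mu) = (-2, 3).

Step 2 — invert Sigma. det(Sigma) = 3·14 - (-1)² = 41.
  Sigma^{-1} = (1/det) · [[d, -b], [-b, a]] = [[0.3415, 0.0244],
 [0.0244, 0.0732]].

Step 3 — form the quadratic (x - mu)^T · Sigma^{-1} · (x - mu):
  Sigma^{-1} · (x - mu) = (-0.6098, 0.1707).
  (x - mu)^T · [Sigma^{-1} · (x - mu)] = (-2)·(-0.6098) + (3)·(0.1707) = 1.7317.

Step 4 — take square root: d = √(1.7317) ≈ 1.3159.

d(x, mu) = √(1.7317) ≈ 1.3159


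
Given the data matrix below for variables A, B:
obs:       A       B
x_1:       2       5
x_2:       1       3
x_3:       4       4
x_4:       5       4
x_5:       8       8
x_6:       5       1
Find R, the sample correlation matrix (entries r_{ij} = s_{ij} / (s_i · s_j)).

Step 1 — column means:
  mean(A) = (2 + 1 + 4 + 5 + 8 + 5) / 6 = 25/6 = 4.1667
  mean(B) = (5 + 3 + 4 + 4 + 8 + 1) / 6 = 25/6 = 4.1667

Step 2 — sample variances and covariances s[i,j] = (1/(n-1)) · Σ_k (x_{k,i} - mean_i) · (x_{k,j} - mean_j), with n-1 = 5:
  s[A,A] = ((-2.1667)·(-2.1667) + (-3.1667)·(-3.1667) + (-0.1667)·(-0.1667) + (0.8333)·(0.8333) + (3.8333)·(3.8333) + (0.8333)·(0.8333)) / 5 = 30.8333/5 = 6.1667
  s[A,B] = ((-2.1667)·(0.8333) + (-3.1667)·(-1.1667) + (-0.1667)·(-0.1667) + (0.8333)·(-0.1667) + (3.8333)·(3.8333) + (0.8333)·(-3.1667)) / 5 = 13.8333/5 = 2.7667
  s[B,B] = ((0.8333)·(0.8333) + (-1.1667)·(-1.1667) + (-0.1667)·(-0.1667) + (-0.1667)·(-0.1667) + (3.8333)·(3.8333) + (-3.1667)·(-3.1667)) / 5 = 26.8333/5 = 5.3667
  Sample standard deviations s_i = √(s[i,i]):
  s(A) = √(6.1667) = 2.4833
  s(B) = √(5.3667) = 2.3166

Step 3 — r_{ij} = s_{ij} / (s_i · s_j):
  r[A,A] = 1 (diagonal).
  r[A,B] = 2.7667 / (2.4833 · 2.3166) = 2.7667 / 5.7528 = 0.4809
  r[B,B] = 1 (diagonal).

R is symmetric with unit diagonal. Assembling:

R = [[1, 0.4809],
 [0.4809, 1]]


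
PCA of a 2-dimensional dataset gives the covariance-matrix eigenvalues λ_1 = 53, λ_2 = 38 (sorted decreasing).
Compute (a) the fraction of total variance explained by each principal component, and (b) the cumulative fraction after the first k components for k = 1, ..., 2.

Step 1 — total variance = trace(Sigma) = Σ λ_i = 53 + 38 = 91.

Step 2 — fraction explained by component i = λ_i / Σ λ:
  PC1: 53/91 = 0.5824
  PC2: 38/91 = 0.4176

Step 3 — cumulative fraction after k components = (λ_1 + ... + λ_k) / Σ λ:
  k = 1: 53/91 = 0.5824
  k = 2: (53 + 38)/91 = 91/91 = 1

Summary (fraction, with percent):

explained: PC1 0.5824 (58.24%), PC2 0.4176 (41.76%);  cumulative: 0.5824, 1


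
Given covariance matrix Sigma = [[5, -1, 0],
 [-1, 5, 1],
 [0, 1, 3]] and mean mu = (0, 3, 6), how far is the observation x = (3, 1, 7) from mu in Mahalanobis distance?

Step 1 — centre the observation: (x - mu) = (3, -2, 1).

Step 2 — invert Sigma (cofactor / det for 3×3, or solve directly):
  Sigma^{-1} = [[0.209, 0.0448, -0.0149],
 [0.0448, 0.2239, -0.0746],
 [-0.0149, -0.0746, 0.3582]].

Step 3 — form the quadratic (x - mu)^T · Sigma^{-1} · (x - mu):
  Sigma^{-1} · (x - mu) = (0.5224, -0.3881, 0.4627).
  (x - mu)^T · [Sigma^{-1} · (x - mu)] = (3)·(0.5224) + (-2)·(-0.3881) + (1)·(0.4627) = 2.806.

Step 4 — take square root: d = √(2.806) ≈ 1.6751.

d(x, mu) = √(2.806) ≈ 1.6751


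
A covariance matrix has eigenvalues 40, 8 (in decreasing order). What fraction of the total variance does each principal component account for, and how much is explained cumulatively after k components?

Step 1 — total variance = trace(Sigma) = Σ λ_i = 40 + 8 = 48.

Step 2 — fraction explained by component i = λ_i / Σ λ:
  PC1: 40/48 = 0.8333
  PC2: 8/48 = 0.1667

Step 3 — cumulative fraction after k components = (λ_1 + ... + λ_k) / Σ λ:
  k = 1: 40/48 = 0.8333
  k = 2: (40 + 8)/48 = 48/48 = 1

Summary (fraction, with percent):

explained: PC1 0.8333 (83.33%), PC2 0.1667 (16.67%);  cumulative: 0.8333, 1


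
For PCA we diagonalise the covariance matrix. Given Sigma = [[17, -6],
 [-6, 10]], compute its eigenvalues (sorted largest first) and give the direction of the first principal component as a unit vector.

Step 1 — characteristic polynomial of 2×2 Sigma:
  det(Sigma - λI) = λ² - trace · λ + det = 0.
  trace = 17 + 10 = 27, det = 17·10 - (-6)² = 134.
Step 2 — discriminant:
  Δ = trace² - 4·det = 729 - 536 = 193.
Step 3 — eigenvalues:
  λ = (trace ± √Δ)/2 = (27 ± 13.8924)/2,
  λ_1 = 20.4462,  λ_2 = 6.5538.

Step 4 — unit eigenvector for λ_1: solve (Sigma - λ_1 I)v = 0. First row:
  (17 - 20.4462)·v_x + (-6)·v_y = 0, i.e. (-3.4462)·v_x + (-6)·v_y = 0,
  so v ∝ (b, λ_1 - a) = (-6, 3.4462); multiply by -1 so the first entry is positive: u = (6, -3.4462).
  ||u|| = √((6)² + (-3.4462)²) = √(47.8764) ≈ 6.9193,
  v_1 = u/||u|| ≈ (0.8671, -0.4981) (||v_1|| = 1).

λ_1 = 20.4462,  λ_2 = 6.5538;  v_1 ≈ (0.8671, -0.4981)


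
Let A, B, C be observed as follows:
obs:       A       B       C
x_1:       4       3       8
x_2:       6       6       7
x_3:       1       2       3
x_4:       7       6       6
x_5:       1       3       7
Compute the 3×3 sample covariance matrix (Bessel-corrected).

Step 1 — column means:
  mean(A) = (4 + 6 + 1 + 7 + 1) / 5 = 19/5 = 3.8
  mean(B) = (3 + 6 + 2 + 6 + 3) / 5 = 20/5 = 4
  mean(C) = (8 + 7 + 3 + 6 + 7) / 5 = 31/5 = 6.2

Step 2 — sample covariance S[i,j] = (1/(n-1)) · Σ_k (x_{k,i} - mean_i) · (x_{k,j} - mean_j), with n-1 = 4.
  S[A,A] = ((0.2)·(0.2) + (2.2)·(2.2) + (-2.8)·(-2.8) + (3.2)·(3.2) + (-2.8)·(-2.8)) / 4 = 30.8/4 = 7.7
  S[A,B] = ((0.2)·(-1) + (2.2)·(2) + (-2.8)·(-2) + (3.2)·(2) + (-2.8)·(-1)) / 4 = 19/4 = 4.75
  S[A,C] = ((0.2)·(1.8) + (2.2)·(0.8) + (-2.8)·(-3.2) + (3.2)·(-0.2) + (-2.8)·(0.8)) / 4 = 8.2/4 = 2.05
  S[B,B] = ((-1)·(-1) + (2)·(2) + (-2)·(-2) + (2)·(2) + (-1)·(-1)) / 4 = 14/4 = 3.5
  S[B,C] = ((-1)·(1.8) + (2)·(0.8) + (-2)·(-3.2) + (2)·(-0.2) + (-1)·(0.8)) / 4 = 5/4 = 1.25
  S[C,C] = ((1.8)·(1.8) + (0.8)·(0.8) + (-3.2)·(-3.2) + (-0.2)·(-0.2) + (0.8)·(0.8)) / 4 = 14.8/4 = 3.7

S is symmetric (S[j,i] = S[i,j]). Assembling:

S = [[7.7, 4.75, 2.05],
 [4.75, 3.5, 1.25],
 [2.05, 1.25, 3.7]]


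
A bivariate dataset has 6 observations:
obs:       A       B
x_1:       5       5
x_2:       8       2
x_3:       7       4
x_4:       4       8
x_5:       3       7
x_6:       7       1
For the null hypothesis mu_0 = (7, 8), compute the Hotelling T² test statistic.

Step 1 — sample mean vector:
  mean(A) = (5 + 8 + 7 + 4 + 3 + 7) / 6 = 34/6 = 5.6667
  mean(B) = (5 + 2 + 4 + 8 + 7 + 1) / 6 = 27/6 = 4.5
  x̄ = (5.6667, 4.5),  deviation x̄ - mu_0 = (5.6667, 4.5) - (7, 8) = (-1.3333, -3.5).

Step 2 — sample covariance matrix, S[i,j] = (1/(n-1)) · Σ_k (x_{k,i} - mean_i) · (x_{k,j} - mean_j), divisor n-1 = 5:
  S[A,A] = ((-0.6667)·(-0.6667) + (2.3333)·(2.3333) + (1.3333)·(1.3333) + (-1.6667)·(-1.6667) + (-2.6667)·(-2.6667) + (1.3333)·(1.3333)) / 5 = 19.3333/5 = 3.8667
  S[A,B] = ((-0.6667)·(0.5) + (2.3333)·(-2.5) + (1.3333)·(-0.5) + (-1.6667)·(3.5) + (-2.6667)·(2.5) + (1.3333)·(-3.5)) / 5 = -24/5 = -4.8
  S[B,B] = ((0.5)·(0.5) + (-2.5)·(-2.5) + (-0.5)·(-0.5) + (3.5)·(3.5) + (2.5)·(2.5) + (-3.5)·(-3.5)) / 5 = 37.5/5 = 7.5
  S = [[3.8667, -4.8],
 [-4.8, 7.5]].

Step 3 — invert S. det(S) = 3.8667·7.5 - (-4.8)² = 5.96.
  S^{-1} = (1/det) · [[d, -b], [-b, a]] = [[1.2584, 0.8054],
 [0.8054, 0.6488]].

Step 4 — quadratic form (x̄ - mu_0)^T · S^{-1} · (x̄ - mu_0):
  S^{-1} · (x̄ - mu_0) = (-4.4966, -3.3445),
  (x̄ - mu_0)^T · [...] = (-1.3333)·(-4.4966) + (-3.5)·(-3.3445) = 17.7013.

Step 5 — scale by n: T² = 6 · 17.7013 = 106.2081.

T² ≈ 106.2081


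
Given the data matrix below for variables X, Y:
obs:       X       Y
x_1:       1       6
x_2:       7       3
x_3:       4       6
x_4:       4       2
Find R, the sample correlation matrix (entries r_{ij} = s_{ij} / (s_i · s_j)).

Step 1 — column means:
  mean(X) = (1 + 7 + 4 + 4) / 4 = 16/4 = 4
  mean(Y) = (6 + 3 + 6 + 2) / 4 = 17/4 = 4.25

Step 2 — sample variances and covariances s[i,j] = (1/(n-1)) · Σ_k (x_{k,i} - mean_i) · (x_{k,j} - mean_j), with n-1 = 3:
  s[X,X] = ((-3)·(-3) + (3)·(3) + (0)·(0) + (0)·(0)) / 3 = 18/3 = 6
  s[X,Y] = ((-3)·(1.75) + (3)·(-1.25) + (0)·(1.75) + (0)·(-2.25)) / 3 = -9/3 = -3
  s[Y,Y] = ((1.75)·(1.75) + (-1.25)·(-1.25) + (1.75)·(1.75) + (-2.25)·(-2.25)) / 3 = 12.75/3 = 4.25
  Sample standard deviations s_i = √(s[i,i]):
  s(X) = √(6) = 2.4495
  s(Y) = √(4.25) = 2.0616

Step 3 — r_{ij} = s_{ij} / (s_i · s_j):
  r[X,X] = 1 (diagonal).
  r[X,Y] = -3 / (2.4495 · 2.0616) = -3 / 5.0498 = -0.5941
  r[Y,Y] = 1 (diagonal).

R is symmetric with unit diagonal. Assembling:

R = [[1, -0.5941],
 [-0.5941, 1]]


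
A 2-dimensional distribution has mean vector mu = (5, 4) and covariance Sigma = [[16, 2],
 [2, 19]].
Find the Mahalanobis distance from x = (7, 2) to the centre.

Step 1 — centre the observation: (x - mu) = (2, -2).

Step 2 — invert Sigma. det(Sigma) = 16·19 - (2)² = 300.
  Sigma^{-1} = (1/det) · [[d, -b], [-b, a]] = [[0.0633, -0.0067],
 [-0.0067, 0.0533]].

Step 3 — form the quadratic (x - mu)^T · Sigma^{-1} · (x - mu):
  Sigma^{-1} · (x - mu) = (0.14, -0.12).
  (x - mu)^T · [Sigma^{-1} · (x - mu)] = (2)·(0.14) + (-2)·(-0.12) = 0.52.

Step 4 — take square root: d = √(0.52) ≈ 0.7211.

d(x, mu) = √(0.52) ≈ 0.7211


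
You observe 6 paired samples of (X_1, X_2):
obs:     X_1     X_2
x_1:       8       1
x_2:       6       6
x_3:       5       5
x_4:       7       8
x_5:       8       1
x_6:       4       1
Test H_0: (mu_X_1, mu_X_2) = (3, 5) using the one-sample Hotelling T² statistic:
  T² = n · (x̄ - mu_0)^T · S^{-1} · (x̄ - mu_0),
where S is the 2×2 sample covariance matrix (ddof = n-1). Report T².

Step 1 — sample mean vector:
  mean(X_1) = (8 + 6 + 5 + 7 + 8 + 4) / 6 = 38/6 = 6.3333
  mean(X_2) = (1 + 6 + 5 + 8 + 1 + 1) / 6 = 22/6 = 3.6667
  x̄ = (6.3333, 3.6667),  deviation x̄ - mu_0 = (6.3333, 3.6667) - (3, 5) = (3.3333, -1.3333).

Step 2 — sample covariance matrix, S[i,j] = (1/(n-1)) · Σ_k (x_{k,i} - mean_i) · (x_{k,j} - mean_j), divisor n-1 = 5:
  S[X_1,X_1] = ((1.6667)·(1.6667) + (-0.3333)·(-0.3333) + (-1.3333)·(-1.3333) + (0.6667)·(0.6667) + (1.6667)·(1.6667) + (-2.3333)·(-2.3333)) / 5 = 13.3333/5 = 2.6667
  S[X_1,X_2] = ((1.6667)·(-2.6667) + (-0.3333)·(2.3333) + (-1.3333)·(1.3333) + (0.6667)·(4.3333) + (1.6667)·(-2.6667) + (-2.3333)·(-2.6667)) / 5 = -2.3333/5 = -0.4667
  S[X_2,X_2] = ((-2.6667)·(-2.6667) + (2.3333)·(2.3333) + (1.3333)·(1.3333) + (4.3333)·(4.3333) + (-2.6667)·(-2.6667) + (-2.6667)·(-2.6667)) / 5 = 47.3333/5 = 9.4667
  S = [[2.6667, -0.4667],
 [-0.4667, 9.4667]].

Step 3 — invert S. det(S) = 2.6667·9.4667 - (-0.4667)² = 25.0267.
  S^{-1} = (1/det) · [[d, -b], [-b, a]] = [[0.3783, 0.0186],
 [0.0186, 0.1066]].

Step 4 — quadratic form (x̄ - mu_0)^T · S^{-1} · (x̄ - mu_0):
  S^{-1} · (x̄ - mu_0) = (1.236, -0.0799),
  (x̄ - mu_0)^T · [...] = (3.3333)·(1.236) + (-1.3333)·(-0.0799) = 4.2266.

Step 5 — scale by n: T² = 6 · 4.2266 = 25.3596.

T² ≈ 25.3596


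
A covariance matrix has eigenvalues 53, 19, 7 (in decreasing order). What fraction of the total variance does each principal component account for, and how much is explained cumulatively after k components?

Step 1 — total variance = trace(Sigma) = Σ λ_i = 53 + 19 + 7 = 79.

Step 2 — fraction explained by component i = λ_i / Σ λ:
  PC1: 53/79 = 0.6709
  PC2: 19/79 = 0.2405
  PC3: 7/79 = 0.0886

Step 3 — cumulative fraction after k components = (λ_1 + ... + λ_k) / Σ λ:
  k = 1: 53/79 = 0.6709
  k = 2: (53 + 19)/79 = 72/79 = 0.9114
  k = 3: (53 + 19 + 7)/79 = 79/79 = 1

Summary (fraction, with percent):

explained: PC1 0.6709 (67.09%), PC2 0.2405 (24.05%), PC3 0.0886 (8.86%);  cumulative: 0.6709, 0.9114, 1


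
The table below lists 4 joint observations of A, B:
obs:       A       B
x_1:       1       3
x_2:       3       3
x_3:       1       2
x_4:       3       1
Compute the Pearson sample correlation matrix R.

Step 1 — column means:
  mean(A) = (1 + 3 + 1 + 3) / 4 = 8/4 = 2
  mean(B) = (3 + 3 + 2 + 1) / 4 = 9/4 = 2.25

Step 2 — sample variances and covariances s[i,j] = (1/(n-1)) · Σ_k (x_{k,i} - mean_i) · (x_{k,j} - mean_j), with n-1 = 3:
  s[A,A] = ((-1)·(-1) + (1)·(1) + (-1)·(-1) + (1)·(1)) / 3 = 4/3 = 1.3333
  s[A,B] = ((-1)·(0.75) + (1)·(0.75) + (-1)·(-0.25) + (1)·(-1.25)) / 3 = -1/3 = -0.3333
  s[B,B] = ((0.75)·(0.75) + (0.75)·(0.75) + (-0.25)·(-0.25) + (-1.25)·(-1.25)) / 3 = 2.75/3 = 0.9167
  Sample standard deviations s_i = √(s[i,i]):
  s(A) = √(1.3333) = 1.1547
  s(B) = √(0.9167) = 0.9574

Step 3 — r_{ij} = s_{ij} / (s_i · s_j):
  r[A,A] = 1 (diagonal).
  r[A,B] = -0.3333 / (1.1547 · 0.9574) = -0.3333 / 1.1055 = -0.3015
  r[B,B] = 1 (diagonal).

R is symmetric with unit diagonal. Assembling:

R = [[1, -0.3015],
 [-0.3015, 1]]


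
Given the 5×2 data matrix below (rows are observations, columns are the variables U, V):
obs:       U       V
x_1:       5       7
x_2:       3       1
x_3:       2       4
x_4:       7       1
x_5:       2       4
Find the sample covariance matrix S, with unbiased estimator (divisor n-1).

Step 1 — column means:
  mean(U) = (5 + 3 + 2 + 7 + 2) / 5 = 19/5 = 3.8
  mean(V) = (7 + 1 + 4 + 1 + 4) / 5 = 17/5 = 3.4

Step 2 — sample covariance S[i,j] = (1/(n-1)) · Σ_k (x_{k,i} - mean_i) · (x_{k,j} - mean_j), with n-1 = 4.
  S[U,U] = ((1.2)·(1.2) + (-0.8)·(-0.8) + (-1.8)·(-1.8) + (3.2)·(3.2) + (-1.8)·(-1.8)) / 4 = 18.8/4 = 4.7
  S[U,V] = ((1.2)·(3.6) + (-0.8)·(-2.4) + (-1.8)·(0.6) + (3.2)·(-2.4) + (-1.8)·(0.6)) / 4 = -3.6/4 = -0.9
  S[V,V] = ((3.6)·(3.6) + (-2.4)·(-2.4) + (0.6)·(0.6) + (-2.4)·(-2.4) + (0.6)·(0.6)) / 4 = 25.2/4 = 6.3

S is symmetric (S[j,i] = S[i,j]). Assembling:

S = [[4.7, -0.9],
 [-0.9, 6.3]]


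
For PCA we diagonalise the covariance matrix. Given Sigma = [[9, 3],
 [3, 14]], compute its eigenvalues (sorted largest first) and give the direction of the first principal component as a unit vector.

Step 1 — characteristic polynomial of 2×2 Sigma:
  det(Sigma - λI) = λ² - trace · λ + det = 0.
  trace = 9 + 14 = 23, det = 9·14 - (3)² = 117.
Step 2 — discriminant:
  Δ = trace² - 4·det = 529 - 468 = 61.
Step 3 — eigenvalues:
  λ = (trace ± √Δ)/2 = (23 ± 7.8102)/2,
  λ_1 = 15.4051,  λ_2 = 7.5949.

Step 4 — unit eigenvector for λ_1: solve (Sigma - λ_1 I)v = 0. First row:
  (9 - 15.4051)·v_x + (3)·v_y = 0, i.e. (-6.4051)·v_x + (3)·v_y = 0,
  so v ∝ (b, λ_1 - a) = (3, 6.4051) = u.
  ||u|| = √((3)² + (6.4051)²) = √(50.0256) ≈ 7.0729,
  v_1 = u/||u|| ≈ (0.4242, 0.9056) (||v_1|| = 1).

λ_1 = 15.4051,  λ_2 = 7.5949;  v_1 ≈ (0.4242, 0.9056)
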